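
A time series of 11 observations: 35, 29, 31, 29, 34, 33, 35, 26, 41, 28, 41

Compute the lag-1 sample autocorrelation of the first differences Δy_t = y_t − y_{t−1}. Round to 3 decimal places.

First differences Δy: -6, 2, -2, 5, -1, 2, -9, 15, -13, 13
Mean of differences = 0.6000
Numerator Σ(Δy_t−Δȳ)(Δy_{t+1}−Δȳ) = -549.7600
Denominator Σ(Δy_t−Δȳ)² = 714.4000
r_1(Δy) = -549.7600 / 714.4000 = -0.770

-0.770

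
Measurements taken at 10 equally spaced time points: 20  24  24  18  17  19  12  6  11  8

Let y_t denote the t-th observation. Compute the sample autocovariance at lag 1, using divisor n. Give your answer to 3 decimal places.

Mean ȳ = (20 + 24 + 24 + 18 + 17 + 19 + 12 + 6 + 11 + 8)/10 = 15.9000
Σ_{t=1}^{9}(y_t−ȳ)(y_{t+1}−ȳ) = 235.2900
γ_1 = 235.2900 / 10 = 23.529

23.529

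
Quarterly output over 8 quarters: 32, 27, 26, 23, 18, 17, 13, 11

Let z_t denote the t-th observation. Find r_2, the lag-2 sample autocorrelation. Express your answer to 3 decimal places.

0.288

Mean z̄ = (32 + 27 + 26 + 23 + 18 + 17 + 13 + 11)/8 = 20.8750
Deviations from mean: 11.1250, 6.1250, 5.1250, 2.1250, -2.8750, -3.8750, -7.8750, -9.8750
Numerator Σ_{t=1}^{6}(z_t−z̄)(z_{t+2}−z̄) = 107.9688
Denominator Σ(z_t−z̄)² = 374.8750
r_2 = 107.9688 / 374.8750 = 0.288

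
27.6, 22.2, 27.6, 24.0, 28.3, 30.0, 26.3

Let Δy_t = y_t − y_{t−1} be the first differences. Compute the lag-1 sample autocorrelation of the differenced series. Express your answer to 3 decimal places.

First differences Δy: -5.4, 5.4, -3.6, 4.3, 1.7, -3.7
Mean of differences = -0.2167
Numerator Σ(Δy_t−Δȳ)(Δy_{t+1}−Δȳ) = -61.4169
Denominator Σ(Δy_t−Δȳ)² = 106.0683
r_1(Δy) = -61.4169 / 106.0683 = -0.579

-0.579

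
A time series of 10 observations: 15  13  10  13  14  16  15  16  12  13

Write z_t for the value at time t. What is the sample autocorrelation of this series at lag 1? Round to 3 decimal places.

0.250

Mean z̄ = (15 + 13 + 10 + 13 + 14 + 16 + 15 + 16 + 12 + 13)/10 = 13.7000
Numerator Σ_{t=1}^{9}(z_t−z̄)(z_{t+1}−z̄) = 8.0100
Denominator Σ(z_t−z̄)² = 32.1000
r_1 = 8.0100 / 32.1000 = 0.250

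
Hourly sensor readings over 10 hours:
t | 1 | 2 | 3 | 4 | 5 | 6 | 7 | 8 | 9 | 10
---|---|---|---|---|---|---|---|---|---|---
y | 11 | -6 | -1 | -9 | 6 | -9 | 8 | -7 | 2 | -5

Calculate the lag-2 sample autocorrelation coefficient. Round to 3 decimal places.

0.545

Mean ȳ = (11 − 6 − 1 − 9 + 6 − 9 + 8 − 7 + 2 − 5)/10 = -1.0000
Numerator Σ_{t=1}^{8}(y_t−ȳ)(y_{t+2}−ȳ) = 266.0000
Denominator Σ(y_t−ȳ)² = 488.0000
r_2 = 266.0000 / 488.0000 = 0.545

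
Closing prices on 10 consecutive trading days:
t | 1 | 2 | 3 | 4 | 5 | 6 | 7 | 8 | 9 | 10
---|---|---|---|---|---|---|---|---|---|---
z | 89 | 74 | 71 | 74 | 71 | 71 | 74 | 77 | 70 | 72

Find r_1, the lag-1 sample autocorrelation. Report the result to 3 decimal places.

0.028

Mean z̄ = (89 + 74 + 71 + 74 + 71 + 71 + 74 + 77 + 70 + 72)/10 = 74.3000
Numerator Σ_{t=1}^{9}(z_t−z̄)(z_{t+1}−z̄) = 7.9100
Denominator Σ(z_t−z̄)² = 280.1000
r_1 = 7.9100 / 280.1000 = 0.028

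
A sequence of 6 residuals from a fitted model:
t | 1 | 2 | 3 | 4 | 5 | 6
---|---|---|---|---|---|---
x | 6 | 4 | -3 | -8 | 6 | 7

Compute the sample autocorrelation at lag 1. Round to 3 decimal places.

0.151

Mean x̄ = (6 + 4 − 3 − 8 + 6 + 7)/6 = 2.0000
Deviations from mean: 4.0000, 2.0000, -5.0000, -10.0000, 4.0000, 5.0000
Numerator Σ_{t=1}^{5}(x_t−x̄)(x_{t+1}−x̄) = 28.0000
Denominator Σ(x_t−x̄)² = 186.0000
r_1 = 28.0000 / 186.0000 = 0.151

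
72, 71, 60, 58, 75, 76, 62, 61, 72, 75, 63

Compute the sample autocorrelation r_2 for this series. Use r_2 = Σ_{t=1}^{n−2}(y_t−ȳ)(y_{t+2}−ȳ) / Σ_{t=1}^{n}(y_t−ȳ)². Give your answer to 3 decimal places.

Mean ȳ = (72 + 71 + 60 + 58 + 75 + 76 + 62 + 61 + 72 + 75 + 63)/11 = 67.7273
Numerator Σ_{t=1}^{9}(y_t−ȳ)(y_{t+2}−ȳ) = -392.4215
Denominator Σ(y_t−ȳ)² = 476.1818
r_2 = -392.4215 / 476.1818 = -0.824

-0.824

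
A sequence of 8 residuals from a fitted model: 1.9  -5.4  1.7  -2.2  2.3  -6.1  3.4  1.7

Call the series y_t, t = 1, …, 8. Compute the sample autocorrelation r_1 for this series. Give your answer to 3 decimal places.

Mean ȳ = (1.9 − 5.4 + 1.7 − 2.2 + 2.3 − 6.1 + 3.4 + 1.7)/8 = -0.3375
Σ(y_t−ȳ)(y_{t+1}−ȳ) = (-11.3273) + (-10.3148) + (-3.7948) + (-4.9123) + (-15.1986) + (-21.5373) + (7.6152) = -59.4702
Denominator Σ(y_t−ȳ)² = 96.5388
r_1 = -59.4702 / 96.5388 = -0.616

-0.616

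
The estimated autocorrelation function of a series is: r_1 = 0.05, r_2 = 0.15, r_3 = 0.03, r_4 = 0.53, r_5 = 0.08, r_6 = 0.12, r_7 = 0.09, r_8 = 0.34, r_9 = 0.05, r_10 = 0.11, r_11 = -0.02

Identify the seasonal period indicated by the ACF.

The largest autocorrelation is r_4 = 0.53, with a weaker echo at lag 8 (0.34); the remaining lags stay at or below 0.15.
The dominant spike at lag 4 indicates a seasonal period of 4.

4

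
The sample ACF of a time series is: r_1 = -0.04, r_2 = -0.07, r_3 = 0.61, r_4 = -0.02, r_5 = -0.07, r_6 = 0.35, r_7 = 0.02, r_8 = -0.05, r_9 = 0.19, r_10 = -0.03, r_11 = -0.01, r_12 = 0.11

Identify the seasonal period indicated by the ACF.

3

The largest autocorrelation is r_3 = 0.61, with weaker echoes at lags 6 (0.35) and 9 (0.19); the remaining lags stay at or below 0.11.
The dominant spike at lag 3 indicates a seasonal period of 3.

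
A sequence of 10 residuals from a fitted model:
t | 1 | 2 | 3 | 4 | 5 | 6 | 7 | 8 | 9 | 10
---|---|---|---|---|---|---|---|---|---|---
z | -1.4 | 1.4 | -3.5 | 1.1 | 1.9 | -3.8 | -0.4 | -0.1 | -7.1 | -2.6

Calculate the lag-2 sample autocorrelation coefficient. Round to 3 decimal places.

Mean z̄ = (-1.4 + 1.4 − 3.5 + 1.1 + 1.9 − 3.8 − 0.4 − 0.1 − 7.1 − 2.6)/10 = -1.4500
Numerator Σ_{t=1}^{8}(z_t−z̄)(z_{t+2}−z̄) = -12.8350
Denominator Σ(z_t−z̄)² = 71.7450
r_2 = -12.8350 / 71.7450 = -0.179

-0.179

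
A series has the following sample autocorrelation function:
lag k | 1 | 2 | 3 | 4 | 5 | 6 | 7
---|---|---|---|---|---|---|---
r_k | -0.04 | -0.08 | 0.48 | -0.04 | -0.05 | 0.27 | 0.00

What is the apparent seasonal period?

3

The largest autocorrelation is r_3 = 0.48, with a weaker echo at lag 6 (0.27); the remaining lags stay at or below 0.00.
The dominant spike at lag 3 indicates a seasonal period of 3.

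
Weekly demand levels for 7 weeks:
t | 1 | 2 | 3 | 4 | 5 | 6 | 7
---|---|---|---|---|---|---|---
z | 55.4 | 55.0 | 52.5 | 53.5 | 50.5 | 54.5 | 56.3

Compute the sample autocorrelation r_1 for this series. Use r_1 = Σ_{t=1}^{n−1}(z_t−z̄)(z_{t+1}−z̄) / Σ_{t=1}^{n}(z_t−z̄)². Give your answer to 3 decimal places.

Mean z̄ = (55.4 + 55.0 + 52.5 + 53.5 + 50.5 + 54.5 + 56.3)/7 = 53.9571
Σ(z_t−z̄)(z_{t+1}−z̄) = (1.5047) + (-1.5196) + (0.6661) + (1.5804) + (-1.8767) + (1.2718) = 1.6267
Denominator Σ(z_t−z̄)² = 23.2371
r_1 = 1.6267 / 23.2371 = 0.070

0.070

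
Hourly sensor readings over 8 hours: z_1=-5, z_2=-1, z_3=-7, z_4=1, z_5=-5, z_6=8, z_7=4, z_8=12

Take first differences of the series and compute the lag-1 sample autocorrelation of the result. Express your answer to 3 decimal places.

-0.834

First differences Δz: 4, -6, 8, -6, 13, -4, 8
Mean of differences = 2.4286
Numerator Σ(Δz_t−Δz̄)(Δz_{t+1}−Δz̄) = -300.0408
Denominator Σ(Δz_t−Δz̄)² = 359.7143
r_1(Δz) = -300.0408 / 359.7143 = -0.834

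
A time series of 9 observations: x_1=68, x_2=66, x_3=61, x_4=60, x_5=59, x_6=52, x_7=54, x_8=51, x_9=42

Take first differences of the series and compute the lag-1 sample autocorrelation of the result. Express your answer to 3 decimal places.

-0.328

First differences Δx: -2, -5, -1, -1, -7, 2, -3, -9
Mean of differences = -3.2500
Numerator Σ(Δx_t−Δx̄)(Δx_{t+1}−Δx̄) = -29.3125
Denominator Σ(Δx_t−Δx̄)² = 89.5000
r_1(Δx) = -29.3125 / 89.5000 = -0.328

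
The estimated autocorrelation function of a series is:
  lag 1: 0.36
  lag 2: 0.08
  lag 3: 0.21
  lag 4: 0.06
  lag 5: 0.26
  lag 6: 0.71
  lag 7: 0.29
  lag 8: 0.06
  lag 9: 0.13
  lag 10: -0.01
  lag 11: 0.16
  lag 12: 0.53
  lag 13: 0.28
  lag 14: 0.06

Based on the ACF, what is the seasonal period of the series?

6

The largest autocorrelation is r_6 = 0.71, with a weaker echo at lag 12 (0.53); the remaining lags stay at or below 0.36. The elevated value at lag 1 (0.36), dropping to 0.08 at lag 2, reflects decaying short-term dependence rather than seasonality.
The dominant spike at lag 6 indicates a seasonal period of 6.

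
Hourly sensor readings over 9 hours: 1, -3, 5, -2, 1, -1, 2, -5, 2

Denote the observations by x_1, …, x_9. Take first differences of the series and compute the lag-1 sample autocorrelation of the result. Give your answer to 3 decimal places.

-0.767

First differences Δx: -4, 8, -7, 3, -2, 3, -7, 7
Mean of differences = 0.1250
Numerator Σ(Δx_t−Δx̄)(Δx_{t+1}−Δx̄) = -190.7656
Denominator Σ(Δx_t−Δx̄)² = 248.8750
r_1(Δx) = -190.7656 / 248.8750 = -0.767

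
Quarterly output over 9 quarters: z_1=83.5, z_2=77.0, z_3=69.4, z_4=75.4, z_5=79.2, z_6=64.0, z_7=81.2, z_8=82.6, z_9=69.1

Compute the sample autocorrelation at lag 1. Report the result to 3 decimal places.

Mean z̄ = (83.5 + 77.0 + 69.4 + 75.4 + 79.2 + 64.0 + 81.2 + 82.6 + 69.1)/9 = 75.7111
Numerator Σ_{t=1}^{8}(z_t−z̄)(z_{t+1}−z̄) = -110.0879
Denominator Σ(z_t−z̄)² = 372.8689
r_1 = -110.0879 / 372.8689 = -0.295

-0.295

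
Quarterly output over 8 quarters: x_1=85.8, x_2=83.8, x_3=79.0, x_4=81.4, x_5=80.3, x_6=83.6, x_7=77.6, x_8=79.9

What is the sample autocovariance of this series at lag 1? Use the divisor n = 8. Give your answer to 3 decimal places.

Mean x̄ = (85.8 + 83.8 + 79.0 + 81.4 + 80.3 + 83.6 + 77.6 + 79.9)/8 = 81.4250
Deviations: 4.3750, 2.3750, -2.4250, -0.0250, -1.1250, 2.1750, -3.8250, -1.5250
Σ_{t=1}^{7}(x_t−x̄)(x_{t+1}−x̄) = -0.2131
γ_1 = -0.2131 / 8 = -0.027

-0.027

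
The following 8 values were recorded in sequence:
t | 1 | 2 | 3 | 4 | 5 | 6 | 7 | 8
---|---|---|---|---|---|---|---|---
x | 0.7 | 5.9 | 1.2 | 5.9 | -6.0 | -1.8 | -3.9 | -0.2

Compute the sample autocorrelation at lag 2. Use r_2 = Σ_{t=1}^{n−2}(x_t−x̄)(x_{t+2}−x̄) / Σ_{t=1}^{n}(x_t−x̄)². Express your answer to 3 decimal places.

0.331

Mean x̄ = (0.7 + 5.9 + 1.2 + 5.9 − 6.0 − 1.8 − 3.9 − 0.2)/8 = 0.2250
Deviations from mean: 0.4750, 5.6750, 0.9750, 5.6750, -6.2250, -2.0250, -4.1250, -0.4250
Σ(x_t−x̄)(x_{t+2}−x̄) = (0.4631) + (32.2056) + (-6.0694) + (-11.4919) + (25.6781) + (0.8606) = 41.6463
Denominator Σ(x_t−x̄)² = 125.6350
r_2 = 41.6463 / 125.6350 = 0.331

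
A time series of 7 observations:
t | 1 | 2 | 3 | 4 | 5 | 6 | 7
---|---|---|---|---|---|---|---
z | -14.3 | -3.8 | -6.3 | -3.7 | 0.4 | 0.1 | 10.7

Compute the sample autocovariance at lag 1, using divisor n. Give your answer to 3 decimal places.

9.040

Mean z̄ = (-14.3 − 3.8 − 6.3 − 3.7 + 0.4 + 0.1 + 10.7)/7 = -2.4143
Σ_{t=1}^{6}(z_t−z̄)(z_{t+1}−z̄) = 63.2812
γ_1 = 63.2812 / 7 = 9.040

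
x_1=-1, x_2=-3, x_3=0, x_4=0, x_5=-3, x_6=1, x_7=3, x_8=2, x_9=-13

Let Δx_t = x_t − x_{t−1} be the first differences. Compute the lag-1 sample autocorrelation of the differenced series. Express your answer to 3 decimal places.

First differences Δx: -2, 3, 0, -3, 4, 2, -1, -15
Mean of differences = -1.5000
Numerator Σ(Δx_t−Δx̄)(Δx_{t+1}−Δx̄) = 8.2500
Denominator Σ(Δx_t−Δx̄)² = 250.0000
r_1(Δx) = 8.2500 / 250.0000 = 0.033

0.033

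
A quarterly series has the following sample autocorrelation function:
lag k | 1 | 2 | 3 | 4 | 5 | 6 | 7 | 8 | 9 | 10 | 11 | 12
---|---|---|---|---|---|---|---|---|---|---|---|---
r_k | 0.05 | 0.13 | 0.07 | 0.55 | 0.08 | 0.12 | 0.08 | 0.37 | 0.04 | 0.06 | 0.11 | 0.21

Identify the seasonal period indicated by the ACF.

4

The largest autocorrelation is r_4 = 0.55, with weaker echoes at lags 8 (0.37) and 12 (0.21); the remaining lags stay at or below 0.13.
The dominant spike at lag 4 indicates a seasonal period of 4.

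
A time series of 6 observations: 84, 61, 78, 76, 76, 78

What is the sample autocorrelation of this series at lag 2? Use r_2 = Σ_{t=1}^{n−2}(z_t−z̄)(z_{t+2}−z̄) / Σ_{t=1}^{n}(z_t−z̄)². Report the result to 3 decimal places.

Mean z̄ = (84 + 61 + 78 + 76 + 76 + 78)/6 = 75.5000
Deviations from mean: 8.5000, -14.5000, 2.5000, 0.5000, 0.5000, 2.5000
Σ(z_t−z̄)(z_{t+2}−z̄) = (21.2500) + (-7.2500) + (1.2500) + (1.2500) = 16.5000
Denominator Σ(z_t−z̄)² = 295.5000
r_2 = 16.5000 / 295.5000 = 0.056

0.056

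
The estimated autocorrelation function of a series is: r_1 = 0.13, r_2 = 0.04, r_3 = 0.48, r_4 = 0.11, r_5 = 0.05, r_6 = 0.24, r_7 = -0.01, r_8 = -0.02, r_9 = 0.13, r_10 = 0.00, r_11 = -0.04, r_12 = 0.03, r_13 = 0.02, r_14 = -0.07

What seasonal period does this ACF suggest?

3

The largest autocorrelation is r_3 = 0.48, with a weaker echo at lag 6 (0.24); the remaining lags stay at or below 0.13.
The dominant spike at lag 3 indicates a seasonal period of 3.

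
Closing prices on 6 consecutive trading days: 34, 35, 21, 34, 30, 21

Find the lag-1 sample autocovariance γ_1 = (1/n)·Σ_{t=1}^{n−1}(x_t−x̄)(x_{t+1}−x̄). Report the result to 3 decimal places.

Mean x̄ = (34 + 35 + 21 + 34 + 30 + 21)/6 = 29.1667
Deviations: 4.8333, 5.8333, -8.1667, 4.8333, 0.8333, -8.1667
Σ_{t=1}^{5}(x_t−x̄)(x_{t+1}−x̄) = -61.6944
γ_1 = -61.6944 / 6 = -10.282

-10.282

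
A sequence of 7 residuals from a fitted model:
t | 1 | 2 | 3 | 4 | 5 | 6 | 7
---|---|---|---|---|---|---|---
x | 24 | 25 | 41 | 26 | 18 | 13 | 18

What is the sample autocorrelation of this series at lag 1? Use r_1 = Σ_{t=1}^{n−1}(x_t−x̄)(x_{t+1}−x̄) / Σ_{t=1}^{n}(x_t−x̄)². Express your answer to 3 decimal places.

Mean x̄ = (24 + 25 + 41 + 26 + 18 + 13 + 18)/7 = 23.5714
Deviations from mean: 0.4286, 1.4286, 17.4286, 2.4286, -5.5714, -10.5714, -5.5714
Numerator Σ_{t=1}^{6}(x_t−x̄)(x_{t+1}−x̄) = 172.1020
Denominator Σ(x_t−x̄)² = 485.7143
r_1 = 172.1020 / 485.7143 = 0.354

0.354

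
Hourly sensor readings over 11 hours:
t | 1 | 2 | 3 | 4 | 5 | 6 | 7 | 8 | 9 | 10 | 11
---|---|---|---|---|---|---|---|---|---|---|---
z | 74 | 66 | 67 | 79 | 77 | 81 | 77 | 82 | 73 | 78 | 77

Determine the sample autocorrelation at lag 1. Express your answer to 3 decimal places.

0.290

Mean z̄ = (74 + 66 + 67 + 79 + 77 + 81 + 77 + 82 + 73 + 78 + 77)/11 = 75.5455
Numerator Σ_{t=1}^{10}(z_t−z̄)(z_{t+1}−z̄) = 77.9752
Denominator Σ(z_t−z̄)² = 268.7273
r_1 = 77.9752 / 268.7273 = 0.290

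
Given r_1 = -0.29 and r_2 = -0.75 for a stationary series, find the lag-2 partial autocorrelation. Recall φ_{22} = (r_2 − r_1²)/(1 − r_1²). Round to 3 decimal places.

-0.911

φ_{22} = (r_2 − r_1²) / (1 − r_1²)
r_1² = (-0.29)² = 0.0841
Numerator = -0.75 − 0.0841 = -0.8341; denominator = 1 − 0.0841 = 0.9159
φ_{22} = -0.8341 / 0.9159 = -0.911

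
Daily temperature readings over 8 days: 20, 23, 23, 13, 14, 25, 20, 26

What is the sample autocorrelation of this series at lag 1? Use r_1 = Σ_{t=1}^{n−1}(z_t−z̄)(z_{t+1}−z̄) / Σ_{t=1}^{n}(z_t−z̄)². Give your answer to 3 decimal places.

Mean z̄ = (20 + 23 + 23 + 13 + 14 + 25 + 20 + 26)/8 = 20.5000
Deviations from mean: -0.5000, 2.5000, 2.5000, -7.5000, -6.5000, 4.5000, -0.5000, 5.5000
Numerator Σ_{t=1}^{7}(z_t−z̄)(z_{t+1}−z̄) = 0.7500
Denominator Σ(z_t−z̄)² = 162.0000
r_1 = 0.7500 / 162.0000 = 0.005

0.005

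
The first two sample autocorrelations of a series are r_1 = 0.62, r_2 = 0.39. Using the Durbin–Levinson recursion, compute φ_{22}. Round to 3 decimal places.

0.009

φ_{22} = (r_2 − r_1²) / (1 − r_1²)
r_1² = (0.62)² = 0.3844
Numerator = 0.39 − 0.3844 = 0.0056; denominator = 1 − 0.3844 = 0.6156
φ_{22} = 0.0056 / 0.6156 = 0.009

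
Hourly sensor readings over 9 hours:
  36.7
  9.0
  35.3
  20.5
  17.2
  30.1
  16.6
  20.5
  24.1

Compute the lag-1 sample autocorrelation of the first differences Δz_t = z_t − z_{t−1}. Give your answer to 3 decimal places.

-0.640

First differences Δz: -27.7, 26.3, -14.8, -3.3, 12.9, -13.5, 3.9, 3.6
Mean of differences = -1.5750
Numerator Σ(Δz_t−Δz̄)(Δz_{t+1}−Δz̄) = -1308.6081
Denominator Σ(Δz_t−Δz̄)² = 2045.8950
r_1(Δz) = -1308.6081 / 2045.8950 = -0.640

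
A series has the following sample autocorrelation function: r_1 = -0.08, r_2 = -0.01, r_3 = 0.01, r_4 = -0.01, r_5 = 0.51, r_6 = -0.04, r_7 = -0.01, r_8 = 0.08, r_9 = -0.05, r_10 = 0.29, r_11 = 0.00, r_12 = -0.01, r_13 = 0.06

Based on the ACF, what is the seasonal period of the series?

The largest autocorrelation is r_5 = 0.51, with a weaker echo at lag 10 (0.29); the remaining lags stay at or below 0.08.
The dominant spike at lag 5 indicates a seasonal period of 5.

5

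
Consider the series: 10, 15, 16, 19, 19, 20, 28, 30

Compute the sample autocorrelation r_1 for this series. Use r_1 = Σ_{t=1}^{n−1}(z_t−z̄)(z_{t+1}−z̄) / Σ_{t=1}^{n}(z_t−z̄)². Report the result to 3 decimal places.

Mean z̄ = (10 + 15 + 16 + 19 + 19 + 20 + 28 + 30)/8 = 19.6250
Σ(z_t−z̄)(z_{t+1}−z̄) = (44.5156) + (16.7656) + (2.2656) + (0.3906) + (-0.2344) + (3.1406) + (86.8906) = 153.7344
Denominator Σ(z_t−z̄)² = 305.8750
r_1 = 153.7344 / 305.8750 = 0.503

0.503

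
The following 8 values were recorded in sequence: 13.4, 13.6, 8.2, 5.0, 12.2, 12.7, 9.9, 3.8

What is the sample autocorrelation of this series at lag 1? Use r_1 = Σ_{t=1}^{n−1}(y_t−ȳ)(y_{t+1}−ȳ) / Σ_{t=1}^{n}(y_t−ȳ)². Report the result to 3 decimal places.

Mean ȳ = (13.4 + 13.6 + 8.2 + 5.0 + 12.2 + 12.7 + 9.9 + 3.8)/8 = 9.8500
Deviations from mean: 3.5500, 3.7500, -1.6500, -4.8500, 2.3500, 2.8500, 0.0500, -6.0500
Numerator Σ_{t=1}^{7}(y_t−ȳ)(y_{t+1}−ȳ) = 10.2675
Denominator Σ(y_t−ȳ)² = 103.1600
r_1 = 10.2675 / 103.1600 = 0.100

0.100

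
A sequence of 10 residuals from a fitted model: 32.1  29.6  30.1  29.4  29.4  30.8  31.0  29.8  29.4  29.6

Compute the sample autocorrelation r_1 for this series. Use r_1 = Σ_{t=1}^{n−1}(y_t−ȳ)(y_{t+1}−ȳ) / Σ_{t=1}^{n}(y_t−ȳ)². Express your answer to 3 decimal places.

-0.007

Mean ȳ = (32.1 + 29.6 + 30.1 + 29.4 + 29.4 + 30.8 + 31.0 + 29.8 + 29.4 + 29.6)/10 = 30.1200
Numerator Σ_{t=1}^{9}(y_t−ȳ)(y_{t+1}−ȳ) = -0.0544
Denominator Σ(y_t−ȳ)² = 7.3560
r_1 = -0.0544 / 7.3560 = -0.007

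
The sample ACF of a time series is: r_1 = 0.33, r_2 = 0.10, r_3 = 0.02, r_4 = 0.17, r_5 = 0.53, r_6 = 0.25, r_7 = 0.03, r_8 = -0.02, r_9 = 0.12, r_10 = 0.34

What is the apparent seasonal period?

5

The largest autocorrelation is r_5 = 0.53, with a weaker echo at lag 10 (0.34); the remaining lags stay at or below 0.33. The elevated value at lag 1 (0.33), dropping to 0.10 at lag 2, reflects decaying short-term dependence rather than seasonality.
The dominant spike at lag 5 indicates a seasonal period of 5.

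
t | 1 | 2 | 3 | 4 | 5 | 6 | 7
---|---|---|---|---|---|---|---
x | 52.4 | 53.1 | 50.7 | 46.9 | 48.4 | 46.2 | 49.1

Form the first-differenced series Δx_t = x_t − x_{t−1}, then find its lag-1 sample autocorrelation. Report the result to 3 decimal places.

-0.350

First differences Δx: 0.7, -2.4, -3.8, 1.5, -2.2, 2.9
Mean of differences = -0.5500
Numerator Σ(Δx_t−Δx̄)(Δx_{t+1}−Δx̄) = -12.0375
Denominator Σ(Δx_t−Δx̄)² = 34.3750
r_1(Δx) = -12.0375 / 34.3750 = -0.350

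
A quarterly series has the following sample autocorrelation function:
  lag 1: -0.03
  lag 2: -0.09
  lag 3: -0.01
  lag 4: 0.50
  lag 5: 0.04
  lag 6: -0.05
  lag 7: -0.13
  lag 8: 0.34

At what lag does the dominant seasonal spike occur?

The largest autocorrelation is r_4 = 0.50, with a weaker echo at lag 8 (0.34); the remaining lags stay at or below 0.04.
The dominant spike at lag 4 indicates a seasonal period of 4.

4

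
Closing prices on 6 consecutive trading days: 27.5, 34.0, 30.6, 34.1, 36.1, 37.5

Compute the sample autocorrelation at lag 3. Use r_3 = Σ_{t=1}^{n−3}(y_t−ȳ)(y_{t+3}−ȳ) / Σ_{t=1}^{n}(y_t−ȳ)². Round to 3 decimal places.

Mean ȳ = (27.5 + 34.0 + 30.6 + 34.1 + 36.1 + 37.5)/6 = 33.3000
Σ(y_t−ȳ)(y_{t+3}−ȳ) = (-4.6400) + (1.9600) + (-11.3400) = -14.0200
Denominator Σ(y_t−ȳ)² = 67.5400
r_3 = -14.0200 / 67.5400 = -0.208

-0.208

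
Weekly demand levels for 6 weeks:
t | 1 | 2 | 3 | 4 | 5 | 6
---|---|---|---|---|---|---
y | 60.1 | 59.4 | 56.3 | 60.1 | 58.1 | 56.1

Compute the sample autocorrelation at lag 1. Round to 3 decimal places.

-0.228

Mean ȳ = (60.1 + 59.4 + 56.3 + 60.1 + 58.1 + 56.1)/6 = 58.3500
Deviations from mean: 1.7500, 1.0500, -2.0500, 1.7500, -0.2500, -2.2500
Σ(y_t−ȳ)(y_{t+1}−ȳ) = (1.8375) + (-2.1525) + (-3.5875) + (-0.4375) + (0.5625) = -3.7775
Denominator Σ(y_t−ȳ)² = 16.5550
r_1 = -3.7775 / 16.5550 = -0.228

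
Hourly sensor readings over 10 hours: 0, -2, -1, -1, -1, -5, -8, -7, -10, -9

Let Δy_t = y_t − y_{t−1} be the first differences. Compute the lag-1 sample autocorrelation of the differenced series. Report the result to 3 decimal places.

First differences Δy: -2, 1, 0, 0, -4, -3, 1, -3, 1
Mean of differences = -1.0000
Numerator Σ(Δy_t−Δȳ)(Δy_{t+1}−Δȳ) = -8.0000
Denominator Σ(Δy_t−Δȳ)² = 32.0000
r_1(Δy) = -8.0000 / 32.0000 = -0.250

-0.250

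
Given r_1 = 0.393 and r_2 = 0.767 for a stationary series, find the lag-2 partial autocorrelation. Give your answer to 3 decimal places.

φ_{22} = (r_2 − r_1²) / (1 − r_1²)
r_1² = (0.393)² = 0.154449
Numerator = 0.767 − 0.1544 = 0.6126; denominator = 1 − 0.1544 = 0.8456
φ_{22} = 0.6126 / 0.8456 = 0.724

0.724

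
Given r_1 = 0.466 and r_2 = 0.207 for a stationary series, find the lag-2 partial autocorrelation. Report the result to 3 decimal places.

-0.013

φ_{22} = (r_2 − r_1²) / (1 − r_1²)
r_1² = (0.466)² = 0.217156
Numerator = 0.207 − 0.2172 = -0.0102; denominator = 1 − 0.2172 = 0.7828
φ_{22} = -0.0102 / 0.7828 = -0.013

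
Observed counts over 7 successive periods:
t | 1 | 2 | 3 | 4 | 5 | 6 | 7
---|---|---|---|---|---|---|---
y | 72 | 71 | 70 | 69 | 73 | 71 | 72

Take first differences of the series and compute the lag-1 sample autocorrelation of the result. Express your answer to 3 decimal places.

First differences Δy: -1, -1, -1, 4, -2, 1
Mean of differences = 0.0000
Numerator Σ(Δy_t−Δȳ)(Δy_{t+1}−Δȳ) = -12.0000
Denominator Σ(Δy_t−Δȳ)² = 24.0000
r_1(Δy) = -12.0000 / 24.0000 = -0.500

-0.500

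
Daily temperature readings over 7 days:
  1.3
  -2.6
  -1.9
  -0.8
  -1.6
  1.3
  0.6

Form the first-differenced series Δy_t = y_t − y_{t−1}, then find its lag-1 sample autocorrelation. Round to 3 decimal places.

-0.256

First differences Δy: -3.9, 0.7, 1.1, -0.8, 2.9, -0.7
Mean of differences = -0.1167
Numerator Σ(Δy_t−Δȳ)(Δy_{t+1}−Δȳ) = -6.7486
Denominator Σ(Δy_t−Δȳ)² = 26.3683
r_1(Δy) = -6.7486 / 26.3683 = -0.256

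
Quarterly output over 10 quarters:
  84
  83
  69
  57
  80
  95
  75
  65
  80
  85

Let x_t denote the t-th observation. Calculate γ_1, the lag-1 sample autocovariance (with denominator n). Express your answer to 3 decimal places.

12.751

Mean x̄ = (84 + 83 + 69 + 57 + 80 + 95 + 75 + 65 + 80 + 85)/10 = 77.3000
Σ_{t=1}^{9}(x_t−x̄)(x_{t+1}−x̄) = 127.5100
γ_1 = 127.5100 / 10 = 12.751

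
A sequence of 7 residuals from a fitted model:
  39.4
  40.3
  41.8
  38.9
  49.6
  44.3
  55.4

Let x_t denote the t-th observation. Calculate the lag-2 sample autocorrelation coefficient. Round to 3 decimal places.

0.350

Mean x̄ = (39.4 + 40.3 + 41.8 + 38.9 + 49.6 + 44.3 + 55.4)/7 = 44.2429
Deviations from mean: -4.8429, -3.9429, -2.4429, -5.3429, 5.3571, 0.0571, 11.1571
Numerator Σ_{t=1}^{5}(x_t−x̄)(x_{t+2}−x̄) = 79.2749
Denominator Σ(x_t−x̄)² = 226.6971
r_2 = 79.2749 / 226.6971 = 0.350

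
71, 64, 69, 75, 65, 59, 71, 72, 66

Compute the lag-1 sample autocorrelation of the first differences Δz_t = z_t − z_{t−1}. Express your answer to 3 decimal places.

First differences Δz: -7, 5, 6, -10, -6, 12, 1, -6
Mean of differences = -0.6250
Numerator Σ(Δz_t−Δz̄)(Δz_{t+1}−Δz̄) = -66.3906
Denominator Σ(Δz_t−Δz̄)² = 423.8750
r_1(Δz) = -66.3906 / 423.8750 = -0.157

-0.157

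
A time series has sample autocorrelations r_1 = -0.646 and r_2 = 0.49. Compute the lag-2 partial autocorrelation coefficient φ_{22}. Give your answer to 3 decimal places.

φ_{22} = (r_2 − r_1²) / (1 − r_1²)
r_1² = (-0.646)² = 0.417316
Numerator = 0.49 − 0.4173 = 0.0727; denominator = 1 − 0.4173 = 0.5827
φ_{22} = 0.0727 / 0.5827 = 0.125

0.125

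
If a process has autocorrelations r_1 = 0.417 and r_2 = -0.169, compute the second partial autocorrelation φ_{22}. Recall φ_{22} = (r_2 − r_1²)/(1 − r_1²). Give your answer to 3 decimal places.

φ_{22} = (r_2 − r_1²) / (1 − r_1²)
r_1² = (0.417)² = 0.173889
Numerator = -0.169 − 0.1739 = -0.3429; denominator = 1 − 0.1739 = 0.8261
φ_{22} = -0.3429 / 0.8261 = -0.415

-0.415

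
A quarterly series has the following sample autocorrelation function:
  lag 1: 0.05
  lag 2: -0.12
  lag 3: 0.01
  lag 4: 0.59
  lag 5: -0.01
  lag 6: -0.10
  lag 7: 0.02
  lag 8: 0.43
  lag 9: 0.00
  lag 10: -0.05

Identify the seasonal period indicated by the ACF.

The largest autocorrelation is r_4 = 0.59, with a weaker echo at lag 8 (0.43); the remaining lags stay at or below 0.05.
The dominant spike at lag 4 indicates a seasonal period of 4.

4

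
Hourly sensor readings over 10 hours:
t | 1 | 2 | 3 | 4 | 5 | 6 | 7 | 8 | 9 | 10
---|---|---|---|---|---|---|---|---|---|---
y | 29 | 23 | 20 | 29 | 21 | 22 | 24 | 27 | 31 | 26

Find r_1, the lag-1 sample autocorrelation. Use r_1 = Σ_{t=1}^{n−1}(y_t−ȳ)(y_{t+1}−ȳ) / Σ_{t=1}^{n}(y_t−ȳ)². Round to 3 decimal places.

-0.019

Mean ȳ = (29 + 23 + 20 + 29 + 21 + 22 + 24 + 27 + 31 + 26)/10 = 25.2000
Numerator Σ_{t=1}^{9}(y_t−ȳ)(y_{t+1}−ȳ) = -2.4400
Denominator Σ(y_t−ȳ)² = 127.6000
r_1 = -2.4400 / 127.6000 = -0.019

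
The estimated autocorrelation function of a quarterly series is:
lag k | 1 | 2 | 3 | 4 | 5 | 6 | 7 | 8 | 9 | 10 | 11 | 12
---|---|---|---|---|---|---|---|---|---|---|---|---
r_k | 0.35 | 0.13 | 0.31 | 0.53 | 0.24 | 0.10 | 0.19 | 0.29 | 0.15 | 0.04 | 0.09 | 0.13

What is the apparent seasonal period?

The largest autocorrelation is r_4 = 0.53; the remaining lags stay at or below 0.35. The elevated value at lag 1 (0.35), dropping to 0.13 at lag 2, reflects decaying short-term dependence rather than seasonality.
The dominant spike at lag 4 indicates a seasonal period of 4.

4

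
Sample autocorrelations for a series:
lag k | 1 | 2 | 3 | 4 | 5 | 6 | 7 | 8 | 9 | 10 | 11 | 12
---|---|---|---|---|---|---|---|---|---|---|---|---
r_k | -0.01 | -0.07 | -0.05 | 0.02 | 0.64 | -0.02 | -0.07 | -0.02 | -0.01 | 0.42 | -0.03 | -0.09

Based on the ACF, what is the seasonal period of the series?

5

The largest autocorrelation is r_5 = 0.64, with a weaker echo at lag 10 (0.42); the remaining lags stay at or below 0.02.
The dominant spike at lag 5 indicates a seasonal period of 5.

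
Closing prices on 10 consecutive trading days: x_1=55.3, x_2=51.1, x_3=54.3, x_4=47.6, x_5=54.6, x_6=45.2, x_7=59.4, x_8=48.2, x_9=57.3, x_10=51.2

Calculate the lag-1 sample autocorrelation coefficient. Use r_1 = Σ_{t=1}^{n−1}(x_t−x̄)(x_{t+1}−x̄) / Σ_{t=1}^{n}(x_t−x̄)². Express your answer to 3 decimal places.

-0.798

Mean x̄ = (55.3 + 51.1 + 54.3 + 47.6 + 54.6 + 45.2 + 59.4 + 48.2 + 57.3 + 51.2)/10 = 52.4200
Numerator Σ_{t=1}^{9}(x_t−x̄)(x_{t+1}−x̄) = -147.9904
Denominator Σ(x_t−x̄)² = 185.5160
r_1 = -147.9904 / 185.5160 = -0.798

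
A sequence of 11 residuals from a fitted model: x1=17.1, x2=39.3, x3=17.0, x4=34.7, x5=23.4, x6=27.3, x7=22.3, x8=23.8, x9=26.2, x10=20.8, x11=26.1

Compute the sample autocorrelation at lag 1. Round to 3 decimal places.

Mean x̄ = (17.1 + 39.3 + 17.0 + 34.7 + 23.4 + 27.3 + 22.3 + 23.8 + 26.2 + 20.8 + 26.1)/11 = 25.2727
Numerator Σ_{t=1}^{10}(x_t−x̄)(x_{t+1}−x̄) = -340.9871
Denominator Σ(x_t−x̄)² = 461.0418
r_1 = -340.9871 / 461.0418 = -0.740

-0.740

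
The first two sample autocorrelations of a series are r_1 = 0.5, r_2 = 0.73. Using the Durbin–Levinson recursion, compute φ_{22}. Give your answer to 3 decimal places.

φ_{22} = (r_2 − r_1²) / (1 − r_1²)
r_1² = (0.5)² = 0.25
Numerator = 0.73 − 0.2500 = 0.4800; denominator = 1 − 0.2500 = 0.7500
φ_{22} = 0.4800 / 0.7500 = 0.640

0.640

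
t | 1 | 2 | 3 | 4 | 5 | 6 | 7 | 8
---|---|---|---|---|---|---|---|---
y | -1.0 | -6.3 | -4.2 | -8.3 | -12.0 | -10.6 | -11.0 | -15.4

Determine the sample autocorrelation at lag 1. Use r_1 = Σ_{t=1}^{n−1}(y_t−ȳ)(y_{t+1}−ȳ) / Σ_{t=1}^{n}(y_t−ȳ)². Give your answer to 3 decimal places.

Mean ȳ = (-1.0 − 6.3 − 4.2 − 8.3 − 12.0 − 10.6 − 11.0 − 15.4)/8 = -8.6000
Deviations from mean: 7.6000, 2.3000, 4.4000, 0.3000, -3.4000, -2.0000, -2.4000, -6.8000
Σ(y_t−ȳ)(y_{t+1}−ȳ) = (17.4800) + (10.1200) + (1.3200) + (-1.0200) + (6.8000) + (4.8000) + (16.3200) = 55.8200
Denominator Σ(y_t−ȳ)² = 150.0600
r_1 = 55.8200 / 150.0600 = 0.372

0.372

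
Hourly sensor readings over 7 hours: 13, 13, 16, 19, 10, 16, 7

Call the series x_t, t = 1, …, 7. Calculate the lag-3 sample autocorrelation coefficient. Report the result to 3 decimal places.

-0.308

Mean x̄ = (13 + 13 + 16 + 19 + 10 + 16 + 7)/7 = 13.4286
Deviations from mean: -0.4286, -0.4286, 2.5714, 5.5714, -3.4286, 2.5714, -6.4286
Σ(x_t−x̄)(x_{t+3}−x̄) = (-2.3878) + (1.4694) + (6.6122) + (-35.8163) = -30.1224
Denominator Σ(x_t−x̄)² = 97.7143
r_3 = -30.1224 / 97.7143 = -0.308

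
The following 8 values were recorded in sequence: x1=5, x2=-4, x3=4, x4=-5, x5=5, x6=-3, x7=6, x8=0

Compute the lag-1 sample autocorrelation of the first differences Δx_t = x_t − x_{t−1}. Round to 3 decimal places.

First differences Δx: -9, 8, -9, 10, -8, 9, -6
Mean of differences = -0.7143
Numerator Σ(Δx_t−Δx̄)(Δx_{t+1}−Δx̄) = -433.3673
Denominator Σ(Δx_t−Δx̄)² = 503.4286
r_1(Δx) = -433.3673 / 503.4286 = -0.861

-0.861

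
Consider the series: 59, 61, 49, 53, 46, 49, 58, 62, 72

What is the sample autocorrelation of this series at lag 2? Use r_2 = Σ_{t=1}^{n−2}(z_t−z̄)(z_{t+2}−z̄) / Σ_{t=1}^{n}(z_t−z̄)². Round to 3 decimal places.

0.072

Mean z̄ = (59 + 61 + 49 + 53 + 46 + 49 + 58 + 62 + 72)/9 = 56.5556
Σ(z_t−z̄)(z_{t+2}−z̄) = (-18.4691) + (-15.8025) + (79.7531) + (26.8642) + (-15.2469) + (-41.1358) + (22.3086) = 38.2716
Denominator Σ(z_t−z̄)² = 534.2222
r_2 = 38.2716 / 534.2222 = 0.072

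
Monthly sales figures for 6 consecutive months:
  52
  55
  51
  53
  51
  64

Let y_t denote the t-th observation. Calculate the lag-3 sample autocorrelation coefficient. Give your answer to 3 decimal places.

-0.254

Mean ȳ = (52 + 55 + 51 + 53 + 51 + 64)/6 = 54.3333
Deviations from mean: -2.3333, 0.6667, -3.3333, -1.3333, -3.3333, 9.6667
Σ(y_t−ȳ)(y_{t+3}−ȳ) = (3.1111) + (-2.2222) + (-32.2222) = -31.3333
Denominator Σ(y_t−ȳ)² = 123.3333
r_3 = -31.3333 / 123.3333 = -0.254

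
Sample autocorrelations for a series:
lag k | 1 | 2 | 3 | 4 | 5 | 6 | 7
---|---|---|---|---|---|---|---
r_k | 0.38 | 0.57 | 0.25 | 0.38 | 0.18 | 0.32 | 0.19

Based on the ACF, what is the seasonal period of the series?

2

The largest autocorrelation is r_2 = 0.57; the remaining lags stay at or below 0.38.
The dominant spike at lag 2 indicates a seasonal period of 2.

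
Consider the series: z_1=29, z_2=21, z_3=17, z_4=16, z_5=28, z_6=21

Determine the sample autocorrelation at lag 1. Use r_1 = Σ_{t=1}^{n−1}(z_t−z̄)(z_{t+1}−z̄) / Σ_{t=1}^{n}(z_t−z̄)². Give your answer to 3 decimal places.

-0.095

Mean z̄ = (29 + 21 + 17 + 16 + 28 + 21)/6 = 22.0000
Deviations from mean: 7.0000, -1.0000, -5.0000, -6.0000, 6.0000, -1.0000
Σ(z_t−z̄)(z_{t+1}−z̄) = (-7.0000) + (5.0000) + (30.0000) + (-36.0000) + (-6.0000) = -14.0000
Denominator Σ(z_t−z̄)² = 148.0000
r_1 = -14.0000 / 148.0000 = -0.095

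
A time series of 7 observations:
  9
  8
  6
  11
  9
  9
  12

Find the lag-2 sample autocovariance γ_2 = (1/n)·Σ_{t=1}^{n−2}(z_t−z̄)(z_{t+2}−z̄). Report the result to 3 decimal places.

-0.271

Mean z̄ = (9 + 8 + 6 + 11 + 9 + 9 + 12)/7 = 9.1429
Σ_{t=1}^{5}(z_t−z̄)(z_{t+2}−z̄) = -1.8980
γ_2 = -1.8980 / 7 = -0.271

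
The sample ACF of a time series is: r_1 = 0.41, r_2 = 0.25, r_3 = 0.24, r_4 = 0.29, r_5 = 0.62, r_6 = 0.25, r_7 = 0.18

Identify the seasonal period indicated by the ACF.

5

The largest autocorrelation is r_5 = 0.62; the remaining lags stay at or below 0.41. The elevated value at lag 1 (0.41), dropping to 0.25 at lag 2, reflects decaying short-term dependence rather than seasonality.
The dominant spike at lag 5 indicates a seasonal period of 5.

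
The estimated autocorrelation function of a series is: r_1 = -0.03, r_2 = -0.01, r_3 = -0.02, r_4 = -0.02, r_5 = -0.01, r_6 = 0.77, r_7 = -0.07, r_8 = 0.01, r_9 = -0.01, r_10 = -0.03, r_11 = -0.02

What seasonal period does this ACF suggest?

The largest autocorrelation is r_6 = 0.77; the remaining lags stay at or below 0.01.
The dominant spike at lag 6 indicates a seasonal period of 6.

6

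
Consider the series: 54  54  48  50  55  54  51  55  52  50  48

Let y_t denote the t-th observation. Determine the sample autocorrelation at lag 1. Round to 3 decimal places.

0.100

Mean ȳ = (54 + 54 + 48 + 50 + 55 + 54 + 51 + 55 + 52 + 50 + 48)/11 = 51.9091
Numerator Σ_{t=1}^{10}(y_t−ȳ)(y_{t+1}−ȳ) = 7.0826
Denominator Σ(y_t−ȳ)² = 70.9091
r_1 = 7.0826 / 70.9091 = 0.100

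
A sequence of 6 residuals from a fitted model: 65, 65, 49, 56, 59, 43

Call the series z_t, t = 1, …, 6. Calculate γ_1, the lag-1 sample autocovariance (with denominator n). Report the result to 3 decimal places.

-3.644

Mean z̄ = (65 + 65 + 49 + 56 + 59 + 43)/6 = 56.1667
Deviations: 8.8333, 8.8333, -7.1667, -0.1667, 2.8333, -13.1667
Σ_{t=1}^{5}(z_t−z̄)(z_{t+1}−z̄) = -21.8611
γ_1 = -21.8611 / 6 = -3.644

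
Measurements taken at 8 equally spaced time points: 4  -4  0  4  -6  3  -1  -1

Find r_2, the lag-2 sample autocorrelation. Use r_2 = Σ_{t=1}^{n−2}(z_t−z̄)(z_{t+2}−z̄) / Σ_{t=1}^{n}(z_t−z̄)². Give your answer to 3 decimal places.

Mean z̄ = (4 − 4 + 0 + 4 − 6 + 3 − 1 − 1)/8 = -0.1250
Σ(z_t−z̄)(z_{t+2}−z̄) = (0.5156) + (-15.9844) + (-0.7344) + (12.8906) + (5.1406) + (-2.7344) = -0.9063
Denominator Σ(z_t−z̄)² = 94.8750
r_2 = -0.9063 / 94.8750 = -0.010

-0.010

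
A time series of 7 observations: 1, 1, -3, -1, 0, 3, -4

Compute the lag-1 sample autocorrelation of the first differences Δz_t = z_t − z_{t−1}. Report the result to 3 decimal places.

First differences Δz: 0, -4, 2, 1, 3, -7
Mean of differences = -0.8333
Numerator Σ(Δz_t−Δz̄)(Δz_{t+1}−Δz̄) = -23.0278
Denominator Σ(Δz_t−Δz̄)² = 74.8333
r_1(Δz) = -23.0278 / 74.8333 = -0.308

-0.308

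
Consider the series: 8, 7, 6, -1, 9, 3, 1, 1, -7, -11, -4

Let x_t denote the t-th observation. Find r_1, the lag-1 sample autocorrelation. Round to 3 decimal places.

0.526

Mean x̄ = (8 + 7 + 6 − 1 + 9 + 3 + 1 + 1 − 7 − 11 − 4)/11 = 1.0909
Numerator Σ_{t=1}^{10}(x_t−x̄)(x_{t+1}−x̄) = 218.0826
Denominator Σ(x_t−x̄)² = 414.9091
r_1 = 218.0826 / 414.9091 = 0.526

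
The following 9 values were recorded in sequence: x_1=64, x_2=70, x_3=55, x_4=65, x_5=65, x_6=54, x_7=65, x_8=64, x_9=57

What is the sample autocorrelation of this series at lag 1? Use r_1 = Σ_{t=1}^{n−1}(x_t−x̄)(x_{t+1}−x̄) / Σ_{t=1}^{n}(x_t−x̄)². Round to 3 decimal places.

-0.441

Mean x̄ = (64 + 70 + 55 + 65 + 65 + 54 + 65 + 64 + 57)/9 = 62.1111
Numerator Σ_{t=1}^{8}(x_t−x̄)(x_{t+1}−x̄) = -104.4568
Denominator Σ(x_t−x̄)² = 236.8889
r_1 = -104.4568 / 236.8889 = -0.441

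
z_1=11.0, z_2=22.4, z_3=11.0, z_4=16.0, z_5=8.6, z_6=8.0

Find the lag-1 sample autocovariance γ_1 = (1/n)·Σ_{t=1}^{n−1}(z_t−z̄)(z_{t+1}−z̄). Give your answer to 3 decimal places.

-5.638

Mean z̄ = (11.0 + 22.4 + 11.0 + 16.0 + 8.6 + 8.0)/6 = 12.8333
Σ_{t=1}^{5}(z_t−z̄)(z_{t+1}−z̄) = -33.8278
γ_1 = -33.8278 / 6 = -5.638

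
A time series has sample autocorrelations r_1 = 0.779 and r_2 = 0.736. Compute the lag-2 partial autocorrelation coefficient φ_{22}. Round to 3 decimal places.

φ_{22} = (r_2 − r_1²) / (1 − r_1²)
r_1² = (0.779)² = 0.606841
Numerator = 0.736 − 0.6068 = 0.1292; denominator = 1 − 0.6068 = 0.3932
φ_{22} = 0.1292 / 0.3932 = 0.329

0.329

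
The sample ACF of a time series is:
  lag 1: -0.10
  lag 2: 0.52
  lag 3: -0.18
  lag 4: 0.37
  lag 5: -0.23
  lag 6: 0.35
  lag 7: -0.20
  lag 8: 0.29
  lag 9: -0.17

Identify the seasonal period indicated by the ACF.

2

The largest autocorrelation is r_2 = 0.52, with weaker echoes at lags 4 (0.37), 6 (0.35) and 8 (0.29); the remaining lags stay at or below -0.10.
The dominant spike at lag 2 indicates a seasonal period of 2.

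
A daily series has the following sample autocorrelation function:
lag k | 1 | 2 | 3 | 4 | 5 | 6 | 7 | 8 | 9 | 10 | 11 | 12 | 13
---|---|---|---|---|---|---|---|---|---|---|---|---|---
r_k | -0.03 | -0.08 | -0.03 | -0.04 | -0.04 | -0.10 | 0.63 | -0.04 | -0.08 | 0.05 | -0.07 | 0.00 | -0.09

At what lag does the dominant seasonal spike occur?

7

The largest autocorrelation is r_7 = 0.63; the remaining lags stay at or below 0.05.
The dominant spike at lag 7 indicates a seasonal period of 7.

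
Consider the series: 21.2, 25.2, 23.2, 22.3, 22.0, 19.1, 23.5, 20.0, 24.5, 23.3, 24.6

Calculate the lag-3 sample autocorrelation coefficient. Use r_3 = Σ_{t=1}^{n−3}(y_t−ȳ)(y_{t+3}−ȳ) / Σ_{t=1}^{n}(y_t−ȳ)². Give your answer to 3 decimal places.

Mean ȳ = (21.2 + 25.2 + 23.2 + 22.3 + 22.0 + 19.1 + 23.5 + 20.0 + 24.5 + 23.3 + 24.6)/11 = 22.6273
Numerator Σ_{t=1}^{8}(y_t−ȳ)(y_{t+3}−ȳ) = -13.0059
Denominator Σ(y_t−ȳ)² = 37.4418
r_3 = -13.0059 / 37.4418 = -0.347

-0.347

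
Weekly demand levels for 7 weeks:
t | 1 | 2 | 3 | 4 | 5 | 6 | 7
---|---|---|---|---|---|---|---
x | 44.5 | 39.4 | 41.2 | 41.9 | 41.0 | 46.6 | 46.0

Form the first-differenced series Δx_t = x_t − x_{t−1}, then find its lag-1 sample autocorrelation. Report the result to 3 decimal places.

-0.304

First differences Δx: -5.1, 1.8, 0.7, -0.9, 5.6, -0.6
Mean of differences = 0.2500
Numerator Σ(Δx_t−Δx̄)(Δx_{t+1}−Δx̄) = -18.8125
Denominator Σ(Δx_t−Δx̄)² = 61.8950
r_1(Δx) = -18.8125 / 61.8950 = -0.304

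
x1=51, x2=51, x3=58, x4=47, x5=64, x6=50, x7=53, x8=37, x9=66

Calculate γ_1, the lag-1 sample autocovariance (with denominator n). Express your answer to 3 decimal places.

-38.111

Mean x̄ = (51 + 51 + 58 + 47 + 64 + 50 + 53 + 37 + 66)/9 = 53.0000
Σ_{t=1}^{8}(x_t−x̄)(x_{t+1}−x̄) = -343.0000
γ_1 = -343.0000 / 9 = -38.111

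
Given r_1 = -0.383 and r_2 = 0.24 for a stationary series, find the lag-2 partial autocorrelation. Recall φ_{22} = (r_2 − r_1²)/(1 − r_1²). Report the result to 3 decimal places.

0.109

φ_{22} = (r_2 − r_1²) / (1 − r_1²)
r_1² = (-0.383)² = 0.146689
Numerator = 0.24 − 0.1467 = 0.0933; denominator = 1 − 0.1467 = 0.8533
φ_{22} = 0.0933 / 0.8533 = 0.109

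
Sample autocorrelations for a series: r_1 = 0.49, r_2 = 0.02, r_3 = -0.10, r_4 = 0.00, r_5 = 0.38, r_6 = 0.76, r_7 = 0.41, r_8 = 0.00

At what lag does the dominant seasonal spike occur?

6

The largest autocorrelation is r_6 = 0.76; the remaining lags stay at or below 0.49. The elevated value at lag 1 (0.49), dropping to 0.02 at lag 2, reflects decaying short-term dependence rather than seasonality.
The dominant spike at lag 6 indicates a seasonal period of 6.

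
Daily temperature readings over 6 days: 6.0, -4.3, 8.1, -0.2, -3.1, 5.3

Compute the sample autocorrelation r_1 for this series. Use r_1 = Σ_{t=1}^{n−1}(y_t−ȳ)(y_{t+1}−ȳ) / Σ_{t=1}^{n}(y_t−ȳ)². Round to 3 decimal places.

-0.616

Mean ȳ = (6.0 − 4.3 + 8.1 − 0.2 − 3.1 + 5.3)/6 = 1.9667
Deviations from mean: 4.0333, -6.2667, 6.1333, -2.1667, -5.0667, 3.3333
Σ(y_t−ȳ)(y_{t+1}−ȳ) = (-25.2756) + (-38.4356) + (-13.2889) + (10.9778) + (-16.8889) = -82.9111
Denominator Σ(y_t−ȳ)² = 134.6333
r_1 = -82.9111 / 134.6333 = -0.616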